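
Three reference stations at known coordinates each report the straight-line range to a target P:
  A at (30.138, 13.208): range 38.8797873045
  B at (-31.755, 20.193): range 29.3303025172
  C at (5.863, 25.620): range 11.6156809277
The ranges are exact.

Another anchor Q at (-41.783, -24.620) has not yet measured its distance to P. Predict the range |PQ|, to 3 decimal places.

eq1: (x − 30.138)² + (y − 13.208)² = 38.8797873045²
eq2: (x + 31.755)² + (y − 20.193)² = 29.3303025172²
eq3: (x − 5.863)² + (y − 25.620)² = 11.6156809277²
eq3−eq1, eq3−eq2 (x²,y² cancel):
  48.550·x − 24.824·y = -984.722678
  -75.236·x − 10.854·y = 0.035503
det = 48.550·-10.854 − -24.824·-75.236 = -2394.620164
x = (-984.722678·-10.854 − -24.824·0.035503) / -2394.620164 = -4.463782
y = (48.550·0.035503 − -984.722678·-75.236) / -2394.620164 = 30.938047
|P − Q| = √((-4.463782 − -41.783)² + (30.938047 − -24.620)²) = 66.928474

66.928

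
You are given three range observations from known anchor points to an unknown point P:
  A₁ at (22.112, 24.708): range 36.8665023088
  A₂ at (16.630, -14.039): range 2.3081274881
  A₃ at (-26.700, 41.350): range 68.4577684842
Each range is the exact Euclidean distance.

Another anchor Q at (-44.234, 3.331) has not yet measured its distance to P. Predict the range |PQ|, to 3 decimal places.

eq1: (x − 22.112)² + (y − 24.708)² = 36.8665023088²
eq2: (x − 16.630)² + (y + 14.039)² = 2.3081274881²
eq3: (x + 26.700)² + (y − 41.350)² = 68.4577684842²
eq2−eq3, eq2−eq1 (x²,y² cancel):
  -86.660·x + 110.778·y = -2732.076534
  10.964·x + 77.494·y = -728.036153
det = -86.660·77.494 − 110.778·10.964 = -7930.200032
x = (-2732.076534·77.494 − 110.778·-728.036153) / -7930.200032 = 16.527849
y = (-86.660·-728.036153 − -2732.076534·10.964) / -7930.200032 = -11.733134
|P − Q| = √((16.527849 − -44.234)² + (-11.733134 − 3.331)²) = 62.601361

62.601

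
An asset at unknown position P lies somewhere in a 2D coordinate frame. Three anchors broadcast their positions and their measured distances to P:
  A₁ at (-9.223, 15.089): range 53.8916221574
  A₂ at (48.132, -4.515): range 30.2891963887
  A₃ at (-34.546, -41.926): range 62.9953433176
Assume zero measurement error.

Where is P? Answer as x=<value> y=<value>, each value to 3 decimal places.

x=26.262 y=-25.471

eq1: (x + 9.223)² + (y − 15.089)² = 53.8916221574²
eq2: (x − 48.132)² + (y + 4.515)² = 30.2891963887²
eq3: (x + 34.546)² + (y + 41.926)² = 62.9953433176²
eq3−eq1, eq3−eq2 (x²,y² cancel):
  50.646·x + 114.030·y = -1574.367601
  165.356·x + 74.822·y = 2436.836919
det = 50.646·74.822 − 114.030·165.356 = -15066.109668
x = (-1574.367601·74.822 − 114.030·2436.836919) / -15066.109668 = 26.262244
y = (50.646·2436.836919 − -1574.367601·165.356) / -15066.109668 = -25.470887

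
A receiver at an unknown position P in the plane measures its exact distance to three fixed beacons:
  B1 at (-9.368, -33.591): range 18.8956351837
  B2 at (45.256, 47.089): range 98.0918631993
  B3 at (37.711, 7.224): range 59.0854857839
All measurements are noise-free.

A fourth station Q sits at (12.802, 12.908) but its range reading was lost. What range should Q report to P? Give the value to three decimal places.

56.412

eq1: (x + 9.368)² + (y + 33.591)² = 18.8956351837²
eq2: (x − 45.256)² + (y − 47.089)² = 98.0918631993²
eq3: (x − 37.711)² + (y − 7.224)² = 59.0854857839²
eq2−eq3, eq2−eq1 (x²,y² cancel):
  -15.090·x − 79.730·y = 3339.745236
  -109.248·x − 161.360·y = 6215.603845
det = -15.090·-161.360 − -79.730·-109.248 = -6275.420640
x = (3339.745236·-161.360 − -79.730·6215.603845) / -6275.420640 = 6.904907
y = (-15.090·6215.603845 − 3339.745236·-109.248) / -6275.420640 = -43.195037
|P − Q| = √((6.904907 − 12.802)² + (-43.195037 − 12.908)²) = 56.412113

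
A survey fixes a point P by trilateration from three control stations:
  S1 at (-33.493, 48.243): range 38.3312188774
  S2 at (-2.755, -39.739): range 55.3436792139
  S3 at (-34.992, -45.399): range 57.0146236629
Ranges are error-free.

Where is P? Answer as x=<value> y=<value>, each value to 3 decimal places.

x=-25.330 y=10.791

eq1: (x + 33.493)² + (y − 48.243)² = 38.3312188774²
eq2: (x + 2.755)² + (y + 39.739)² = 55.3436792139²
eq3: (x + 34.992)² + (y + 45.399)² = 57.0146236629²
eq2−eq1, eq2−eq3 (x²,y² cancel):
  -61.476·x + 175.964·y = 3456.030440
  -64.474·x − 11.320·y = 1510.986637
det = -61.476·-11.320 − 175.964·-64.474 = 12041.011256
x = (3456.030440·-11.320 − 175.964·1510.986637) / 12041.011256 = -25.330224
y = (-61.476·1510.986637 − 3456.030440·-64.474) / 12041.011256 = 10.791012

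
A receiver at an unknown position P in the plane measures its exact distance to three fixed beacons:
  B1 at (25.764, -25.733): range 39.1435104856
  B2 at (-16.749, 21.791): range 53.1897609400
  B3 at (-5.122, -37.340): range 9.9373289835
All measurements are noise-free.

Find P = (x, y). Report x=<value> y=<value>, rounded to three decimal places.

x=-12.987 y=-31.266

eq1: (x − 25.764)² + (y + 25.733)² = 39.1435104856²
eq2: (x + 16.749)² + (y − 21.791)² = 53.1897609400²
eq3: (x + 5.122)² + (y + 37.340)² = 9.9373289835²
eq2−eq1, eq2−eq3 (x²,y² cancel):
  85.026·x − 95.048·y = 1867.530559
  23.254·x − 118.262·y = 3395.533964
det = 85.026·-118.262 − -95.048·23.254 = -7845.098620
x = (1867.530559·-118.262 − -95.048·3395.533964) / -7845.098620 = -12.986556
y = (85.026·3395.533964 − 1867.530559·23.254) / -7845.098620 = -31.265523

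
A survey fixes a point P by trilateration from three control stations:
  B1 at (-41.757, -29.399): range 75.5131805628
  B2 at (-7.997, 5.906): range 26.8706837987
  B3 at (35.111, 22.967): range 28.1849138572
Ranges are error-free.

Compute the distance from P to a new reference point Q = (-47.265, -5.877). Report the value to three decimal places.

64.259

eq1: (x + 41.757)² + (y + 29.399)² = 75.5131805628²
eq2: (x + 7.997)² + (y − 5.906)² = 26.8706837987²
eq3: (x − 35.111)² + (y − 22.967)² = 28.1849138572²
eq3−eq2, eq3−eq1 (x²,y² cancel):
  -86.216·x − 34.122·y = -1589.076844
  -153.736·x − 104.732·y = -4060.168230
det = -86.216·-104.732 − -34.122·-153.736 = 3783.794320
x = (-1589.076844·-104.732 − -34.122·-4060.168230) / 3783.794320 = 7.369887
y = (-86.216·-4060.168230 − -1589.076844·-153.736) / 3783.794320 = 27.948968
|P − Q| = √((7.369887 − -47.265)² + (27.948968 − -5.877)²) = 64.258594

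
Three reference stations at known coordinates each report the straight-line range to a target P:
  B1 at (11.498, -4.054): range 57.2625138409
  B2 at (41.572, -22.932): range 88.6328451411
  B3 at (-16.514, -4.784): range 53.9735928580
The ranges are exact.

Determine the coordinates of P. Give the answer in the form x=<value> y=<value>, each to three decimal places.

x=-10.426 y=48.845

eq1: (x − 11.498)² + (y + 4.054)² = 57.2625138409²
eq2: (x − 41.572)² + (y + 22.932)² = 88.6328451411²
eq3: (x + 16.514)² + (y + 4.784)² = 53.9735928580²
eq3−eq1, eq3−eq2 (x²,y² cancel):
  56.024·x + 1.460·y = -512.806697
  116.172·x − 36.296·y = -2984.123556
det = 56.024·-36.296 − 1.460·116.172 = -2203.058224
x = (-512.806697·-36.296 − 1.460·-2984.123556) / -2203.058224 = -10.426257
y = (56.024·-2984.123556 − -512.806697·116.172) / -2203.058224 = 48.845172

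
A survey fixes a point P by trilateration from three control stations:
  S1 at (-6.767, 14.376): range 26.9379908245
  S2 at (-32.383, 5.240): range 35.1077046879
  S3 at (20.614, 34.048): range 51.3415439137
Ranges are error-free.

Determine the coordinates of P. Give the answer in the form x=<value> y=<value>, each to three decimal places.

x=-1.863 y=-12.112

eq1: (x + 6.767)² + (y − 14.376)² = 26.9379908245²
eq2: (x + 32.383)² + (y − 5.240)² = 35.1077046879²
eq3: (x − 20.614)² + (y − 34.048)² = 51.3415439137²
eq2−eq3, eq2−eq1 (x²,y² cancel):
  105.994·x + 57.616·y = -895.316192
  51.232·x + 18.272·y = -316.759045
det = 105.994·18.272 − 57.616·51.232 = -1015.060544
x = (-895.316192·18.272 − 57.616·-316.759045) / -1015.060544 = -1.863112
y = (105.994·-316.759045 − -895.316192·51.232) / -1015.060544 = -12.111870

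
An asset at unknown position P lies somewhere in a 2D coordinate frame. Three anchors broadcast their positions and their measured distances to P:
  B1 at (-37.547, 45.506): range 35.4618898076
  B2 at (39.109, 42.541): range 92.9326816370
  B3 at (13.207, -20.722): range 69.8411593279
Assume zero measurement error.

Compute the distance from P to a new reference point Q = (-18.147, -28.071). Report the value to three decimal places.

eq1: (x + 37.547)² + (y − 45.506)² = 35.4618898076²
eq2: (x − 39.109)² + (y − 42.541)² = 92.9326816370²
eq3: (x − 13.207)² + (y + 20.722)² = 69.8411593279²
eq2−eq3, eq2−eq1 (x²,y² cancel):
  -51.804·x − 126.526·y = 1023.271351
  -153.312·x + 5.930·y = 7520.260371
det = -51.804·5.930 − -126.526·-153.312 = -19705.151832
x = (1023.271351·5.930 − -126.526·7520.260371) / -19705.151832 = -48.595234
y = (-51.804·7520.260371 − 1023.271351·-153.312) / -19705.151832 = 11.809084
|P − Q| = √((-48.595234 − -18.147)² + (11.809084 − -28.071)²) = 50.174855

50.175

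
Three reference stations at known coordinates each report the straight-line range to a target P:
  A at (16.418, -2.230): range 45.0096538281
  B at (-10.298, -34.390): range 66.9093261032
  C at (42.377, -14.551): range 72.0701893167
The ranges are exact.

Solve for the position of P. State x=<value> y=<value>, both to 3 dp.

x=-12.222 y=32.492

eq1: (x − 16.418)² + (y + 2.230)² = 45.0096538281²
eq2: (x + 10.298)² + (y + 34.390)² = 66.9093261032²
eq3: (x − 42.377)² + (y + 14.551)² = 72.0701893167²
eq2−eq1, eq2−eq3 (x²,y² cancel):
  53.432·x + 64.320·y = 1436.791702
  105.350·x + 39.678·y = 1.566557
det = 53.432·39.678 − 64.320·105.350 = -4656.037104
x = (1436.791702·39.678 − 64.320·1.566557) / -4656.037104 = -12.222467
y = (53.432·1.566557 − 1436.791702·105.350) / -4656.037104 = 32.491644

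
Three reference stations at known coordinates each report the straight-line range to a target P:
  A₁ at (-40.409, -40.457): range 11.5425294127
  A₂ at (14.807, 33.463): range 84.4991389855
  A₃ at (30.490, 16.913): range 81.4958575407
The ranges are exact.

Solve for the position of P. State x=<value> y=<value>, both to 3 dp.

eq1: (x + 40.409)² + (y + 40.457)² = 11.5425294127²
eq2: (x − 14.807)² + (y − 33.463)² = 84.4991389855²
eq3: (x − 30.490)² + (y − 16.913)² = 81.4958575407²
eq2−eq1, eq2−eq3 (x²,y² cancel):
  -110.432·x − 147.840·y = 8937.511016
  31.366·x − 33.100·y = 375.199744
det = -110.432·-33.100 − -147.840·31.366 = 8292.448640
x = (8937.511016·-33.100 − -147.840·375.199744) / 8292.448640 = -28.985659
y = (-110.432·375.199744 − 8937.511016·31.366) / 8292.448640 = -38.802535

x=-28.986 y=-38.803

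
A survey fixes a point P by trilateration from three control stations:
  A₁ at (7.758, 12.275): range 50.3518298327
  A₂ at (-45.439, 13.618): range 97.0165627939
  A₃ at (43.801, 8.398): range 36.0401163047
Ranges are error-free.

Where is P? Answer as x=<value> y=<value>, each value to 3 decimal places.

x=46.588 y=44.330

eq1: (x − 7.758)² + (y − 12.275)² = 50.3518298327²
eq2: (x + 45.439)² + (y − 13.618)² = 97.0165627939²
eq3: (x − 43.801)² + (y − 8.398)² = 36.0401163047²
eq2−eq1, eq2−eq3 (x²,y² cancel):
  106.394·x − 2.686·y = 4837.616233
  178.480·x − 10.440·y = 7852.224833
det = 106.394·-10.440 − -2.686·178.480 = -631.356080
x = (4837.616233·-10.440 − -2.686·7852.224833) / -631.356080 = 46.588032
y = (106.394·7852.224833 − 4837.616233·178.480) / -631.356080 = 44.330192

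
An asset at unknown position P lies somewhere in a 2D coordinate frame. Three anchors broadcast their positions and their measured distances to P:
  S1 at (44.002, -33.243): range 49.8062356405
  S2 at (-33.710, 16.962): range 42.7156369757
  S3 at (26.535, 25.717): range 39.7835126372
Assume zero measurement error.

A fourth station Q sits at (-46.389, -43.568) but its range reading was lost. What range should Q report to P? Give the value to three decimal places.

61.625

eq1: (x − 44.002)² + (y + 33.243)² = 49.8062356405²
eq2: (x + 33.710)² + (y − 16.962)² = 42.7156369757²
eq3: (x − 26.535)² + (y − 25.717)² = 39.7835126372²
eq1−eq3, eq1−eq2 (x²,y² cancel):
  -34.934·x + 117.920·y = -777.869508
  -155.424·x + 100.410·y = -961.164043
det = -34.934·100.410 − 117.920·-155.424 = 14819.875140
x = (-777.869508·100.410 − 117.920·-961.164043) / 14819.875140 = 2.377523
y = (-34.934·-961.164043 − -777.869508·-155.424) / 14819.875140 = -5.892242
|P − Q| = √((2.377523 − -46.389)² + (-5.892242 − -43.568)²) = 61.624966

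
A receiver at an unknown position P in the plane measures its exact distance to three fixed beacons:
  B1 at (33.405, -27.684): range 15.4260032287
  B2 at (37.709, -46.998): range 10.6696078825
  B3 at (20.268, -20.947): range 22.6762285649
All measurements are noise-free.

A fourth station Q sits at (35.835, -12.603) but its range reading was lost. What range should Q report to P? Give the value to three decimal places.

30.569

eq1: (x − 33.405)² + (y + 27.684)² = 15.4260032287²
eq2: (x − 37.709)² + (y + 46.998)² = 10.6696078825²
eq3: (x − 20.268)² + (y + 20.947)² = 22.6762285649²
eq1−eq2, eq1−eq3 (x²,y² cancel):
  8.608·x − 38.628·y = 1872.603847
  -26.274·x + 13.474·y = -1308.979014
det = 8.608·13.474 − -38.628·-26.274 = -898.927880
x = (1872.603847·13.474 − -38.628·-1308.979014) / -898.927880 = 28.179988
y = (8.608·-1308.979014 − 1872.603847·-26.274) / -898.927880 = -42.198160
|P − Q| = √((28.179988 − 35.835)² + (-42.198160 − -12.603)²) = 30.569146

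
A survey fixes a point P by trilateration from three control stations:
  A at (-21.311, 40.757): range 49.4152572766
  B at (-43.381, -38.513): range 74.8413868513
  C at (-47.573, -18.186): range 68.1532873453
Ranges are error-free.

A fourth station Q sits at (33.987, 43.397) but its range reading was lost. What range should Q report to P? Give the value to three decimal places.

40.184

eq1: (x + 21.311)² + (y − 40.757)² = 49.4152572766²
eq2: (x + 43.381)² + (y + 38.513)² = 74.8413868513²
eq3: (x + 47.573)² + (y + 18.186)² = 68.1532873453²
eq2−eq3, eq2−eq1 (x²,y² cancel):
  -8.384·x + 40.654·y = 185.121205
  44.140·x + 158.540·y = 1909.494974
det = -8.384·158.540 − 40.654·44.140 = -3123.666920
x = (185.121205·158.540 − 40.654·1909.494974) / -3123.666920 = 15.456031
y = (-8.384·1909.494974 − 185.121205·44.140) / -3123.666920 = 7.741048
|P − Q| = √((15.456031 − 33.987)² + (7.741048 − 43.397)²) = 40.183874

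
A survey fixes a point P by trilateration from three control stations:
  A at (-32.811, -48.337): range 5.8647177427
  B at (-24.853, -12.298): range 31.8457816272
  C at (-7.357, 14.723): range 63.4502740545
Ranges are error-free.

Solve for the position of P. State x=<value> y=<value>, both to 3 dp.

x=-34.379 y=-42.686

eq1: (x + 32.811)² + (y + 48.337)² = 5.8647177427²
eq2: (x + 24.853)² + (y + 12.298)² = 31.8457816272²
eq3: (x + 7.357)² + (y − 14.723)² = 63.4502740545²
eq1−eq2, eq1−eq3 (x²,y² cancel):
  15.916·x + 72.078·y = -3623.873770
  50.908·x + 126.120·y = -7133.677475
det = 15.916·126.120 − 72.078·50.908 = -1662.020904
x = (-3623.873770·126.120 − 72.078·-7133.677475) / -1662.020904 = -34.378776
y = (15.916·-7133.677475 − -3623.873770·50.908) / -1662.020904 = -42.685718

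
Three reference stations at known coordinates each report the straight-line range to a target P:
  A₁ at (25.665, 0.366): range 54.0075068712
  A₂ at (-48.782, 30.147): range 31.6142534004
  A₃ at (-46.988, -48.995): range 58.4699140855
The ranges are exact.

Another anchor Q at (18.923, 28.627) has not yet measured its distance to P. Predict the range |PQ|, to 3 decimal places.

eq1: (x − 25.665)² + (y − 0.366)² = 54.0075068712²
eq2: (x + 48.782)² + (y − 30.147)² = 31.6142534004²
eq3: (x + 46.988)² + (y + 48.995)² = 58.4699140855²
eq1−eq3, eq1−eq2 (x²,y² cancel):
  -145.306·x − 98.722·y = 3447.635933
  -148.894·x + 59.562·y = 4547.048732
det = -145.306·59.562 − -98.722·-148.894 = -23353.829440
x = (3447.635933·59.562 − -98.722·4547.048732) / -23353.829440 = -28.014328
y = (-145.306·4547.048732 − 3447.635933·-148.894) / -23353.829440 = 6.310792
|P − Q| = √((-28.014328 − 18.923)² + (6.310792 − 28.627)²) = 51.972357

51.972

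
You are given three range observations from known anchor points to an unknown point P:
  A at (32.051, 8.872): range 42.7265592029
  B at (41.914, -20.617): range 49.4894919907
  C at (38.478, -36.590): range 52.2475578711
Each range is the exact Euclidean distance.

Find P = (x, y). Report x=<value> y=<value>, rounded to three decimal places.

eq1: (x − 32.051)² + (y − 8.872)² = 42.7265592029²
eq2: (x − 41.914)² + (y + 20.617)² = 49.4894919907²
eq3: (x − 38.478)² + (y + 36.590)² = 52.2475578711²
eq2−eq3, eq2−eq1 (x²,y² cancel):
  -6.872·x − 31.946·y = 356.943013
  -19.726·x + 58.978·y = -452.214144
det = -6.872·58.978 − -31.946·-19.726 = -1035.463612
x = (356.943013·58.978 − -31.946·-452.214144) / -1035.463612 = -6.379125
y = (-6.872·-452.214144 − 356.943013·-19.726) / -1035.463612 = -9.801091

x=-6.379 y=-9.801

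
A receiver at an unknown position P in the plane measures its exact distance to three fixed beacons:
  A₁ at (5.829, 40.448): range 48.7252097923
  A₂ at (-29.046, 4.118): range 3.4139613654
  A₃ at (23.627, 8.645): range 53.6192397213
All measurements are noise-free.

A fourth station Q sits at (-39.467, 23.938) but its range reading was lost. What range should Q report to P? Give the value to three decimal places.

19.065

eq1: (x − 5.829)² + (y − 40.448)² = 48.7252097923²
eq2: (x + 29.046)² + (y − 4.118)² = 3.4139613654²
eq3: (x − 23.627)² + (y − 8.645)² = 53.6192397213²
eq2−eq1, eq2−eq3 (x²,y² cancel):
  69.750·x + 72.660·y = -1553.101032
  105.346·x + 9.054·y = -3091.024622
det = 69.750·9.054 − 72.660·105.346 = -7022.923860
x = (-1553.101032·9.054 − 72.660·-3091.024622) / -7022.923860 = -29.977838
y = (69.750·-3091.024622 − -1553.101032·105.346) / -7022.923860 = 7.402328
|P − Q| = √((-29.977838 − -39.467)² + (7.402328 − 23.938)²) = 19.064959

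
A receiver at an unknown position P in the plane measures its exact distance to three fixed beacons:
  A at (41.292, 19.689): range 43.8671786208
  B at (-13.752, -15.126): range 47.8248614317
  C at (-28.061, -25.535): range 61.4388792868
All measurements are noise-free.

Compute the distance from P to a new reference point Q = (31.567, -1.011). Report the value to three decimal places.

eq1: (x − 41.292)² + (y − 19.689)² = 43.8671786208²
eq2: (x + 13.752)² + (y + 15.126)² = 47.8248614317²
eq3: (x + 28.061)² + (y + 25.535)² = 61.4388792868²
eq2−eq1, eq2−eq3 (x²,y² cancel):
  110.088·x + 69.630·y = 2037.660616
  -28.618·x − 20.818·y = -465.975951
det = 110.088·-20.818 − 69.630·-28.618 = -299.140644
x = (2037.660616·-20.818 − 69.630·-465.975951) / -299.140644 = 33.342555
y = (110.088·-465.975951 − 2037.660616·-28.618) / -299.140644 = -23.451882
|P − Q| = √((33.342555 − 31.567)² + (-23.451882 − -1.011)²) = 22.511014

22.511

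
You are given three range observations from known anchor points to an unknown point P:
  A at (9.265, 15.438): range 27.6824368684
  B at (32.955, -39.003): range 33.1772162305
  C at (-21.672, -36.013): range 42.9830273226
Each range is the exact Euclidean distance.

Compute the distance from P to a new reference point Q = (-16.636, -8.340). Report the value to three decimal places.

eq1: (x − 9.265)² + (y − 15.438)² = 27.6824368684²
eq2: (x − 32.955)² + (y + 39.003)² = 33.1772162305²
eq3: (x + 21.672)² + (y + 36.013)² = 42.9830273226²
eq3−eq2, eq3−eq1 (x²,y² cancel):
  109.254·x − 5.980·y = 1587.467242
  61.874·x + 102.902·y = -361.216357
det = 109.254·102.902 − -5.980·61.874 = 11612.461628
x = (1587.467242·102.902 − -5.980·-361.216357) / 11612.461628 = 13.881078
y = (109.254·-361.216357 − 1587.467242·61.874) / 11612.461628 = -11.856856
|P − Q| = √((13.881078 − -16.636)² + (-11.856856 − -8.340)²) = 30.719054

30.719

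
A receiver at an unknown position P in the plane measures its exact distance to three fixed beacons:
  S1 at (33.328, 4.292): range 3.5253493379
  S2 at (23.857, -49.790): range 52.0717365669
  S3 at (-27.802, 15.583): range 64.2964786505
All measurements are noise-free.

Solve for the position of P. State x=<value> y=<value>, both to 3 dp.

eq1: (x − 33.328)² + (y − 4.292)² = 3.5253493379²
eq2: (x − 23.857)² + (y + 49.790)² = 52.0717365669²
eq3: (x + 27.802)² + (y − 15.583)² = 64.2964786505²
eq1−eq2, eq1−eq3 (x²,y² cancel):
  -18.942·x − 108.164·y = -780.013960
  -122.260·x + 22.582·y = -4235.004834
det = -18.942·22.582 − -108.164·-122.260 = -13651.878884
x = (-780.013960·22.582 − -108.164·-4235.004834) / -13651.878884 = 34.844240
y = (-18.942·-4235.004834 − -780.013960·-122.260) / -13651.878884 = 1.109374

x=34.844 y=1.109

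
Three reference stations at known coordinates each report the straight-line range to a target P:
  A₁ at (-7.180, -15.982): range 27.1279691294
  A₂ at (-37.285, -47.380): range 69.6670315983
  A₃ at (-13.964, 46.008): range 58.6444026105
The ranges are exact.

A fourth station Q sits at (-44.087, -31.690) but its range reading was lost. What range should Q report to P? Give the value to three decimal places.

eq1: (x + 7.180)² + (y + 15.982)² = 27.1279691294²
eq2: (x + 37.285)² + (y + 47.380)² = 69.6670315983²
eq3: (x + 13.964)² + (y − 46.008)² = 58.6444026105²
eq3−eq2, eq3−eq1 (x²,y² cancel):
  -46.642·x − 186.776·y = -91.023069
  13.568·x − 123.980·y = 698.486612
det = -46.642·-123.980 − -186.776·13.568 = 8316.851928
x = (-91.023069·-123.980 − -186.776·698.486612) / 8316.851928 = 17.043177
y = (-46.642·698.486612 − -91.023069·13.568) / 8316.851928 = -3.768711
|P − Q| = √((17.043177 − -44.087)² + (-3.768711 − -31.690)²) = 67.204887

67.205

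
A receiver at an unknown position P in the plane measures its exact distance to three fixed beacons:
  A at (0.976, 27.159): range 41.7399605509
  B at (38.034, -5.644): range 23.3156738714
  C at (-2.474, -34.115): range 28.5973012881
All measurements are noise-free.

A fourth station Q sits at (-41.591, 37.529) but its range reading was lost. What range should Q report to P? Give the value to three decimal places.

eq1: (x − 0.976)² + (y − 27.159)² = 41.7399605509²
eq2: (x − 38.034)² + (y + 5.644)² = 23.3156738714²
eq3: (x + 2.474)² + (y + 34.115)² = 28.5973012881²
eq2−eq3, eq2−eq1 (x²,y² cancel):
  -81.016·x − 56.942·y = -582.670984
  -74.116·x + 65.606·y = -1938.479694
det = -81.016·65.606 − -56.942·-74.116 = -9535.448968
x = (-582.670984·65.606 − -56.942·-1938.479694) / -9535.448968 = 15.584754
y = (-81.016·-1938.479694 − -582.670984·-74.116) / -9535.448968 = -11.940982
|P − Q| = √((15.584754 − -41.591)² + (-11.940982 − 37.529)²) = 75.606521

75.607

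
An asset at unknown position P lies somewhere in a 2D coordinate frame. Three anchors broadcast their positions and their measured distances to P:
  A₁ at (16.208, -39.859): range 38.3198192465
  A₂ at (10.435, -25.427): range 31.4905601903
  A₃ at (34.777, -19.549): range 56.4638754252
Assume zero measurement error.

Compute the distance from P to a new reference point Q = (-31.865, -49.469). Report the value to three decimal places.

eq1: (x − 16.208)² + (y + 39.859)² = 38.3198192465²
eq2: (x − 10.435)² + (y + 25.427)² = 31.4905601903²
eq3: (x − 34.777)² + (y + 19.549)² = 56.4638754252²
eq1−eq2, eq1−eq3 (x²,y² cancel):
  -11.546·x + 28.864·y = -619.264425
  37.138·x + 40.620·y = -1979.596696
det = -11.546·40.620 − 28.864·37.138 = -1540.949752
x = (-619.264425·40.620 − 28.864·-1979.596696) / -1540.949752 = -20.756393
y = (-11.546·-1979.596696 − -619.264425·37.138) / -1540.949752 = -29.757405
|P − Q| = √((-20.756393 − -31.865)² + (-29.757405 − -49.469)²) = 22.626271

22.626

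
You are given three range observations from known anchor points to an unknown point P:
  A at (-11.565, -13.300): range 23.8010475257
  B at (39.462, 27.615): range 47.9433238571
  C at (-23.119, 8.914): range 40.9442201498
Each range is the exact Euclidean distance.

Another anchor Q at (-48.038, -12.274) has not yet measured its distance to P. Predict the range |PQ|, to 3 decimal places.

eq1: (x + 11.565)² + (y + 13.300)² = 23.8010475257²
eq2: (x − 39.462)² + (y − 27.615)² = 47.9433238571²
eq3: (x + 23.119)² + (y − 8.914)² = 40.9442201498²
eq3−eq1, eq3−eq2 (x²,y² cancel):
  23.108·x − 44.428·y = 806.630968
  125.162·x + 37.402·y = 1083.756973
det = 23.108·37.402 − -44.428·125.162 = 6424.982752
x = (806.630968·37.402 − -44.428·1083.756973) / 6424.982752 = 12.189724
y = (23.108·1083.756973 − 806.630968·125.162) / 6424.982752 = -11.815765
|P − Q| = √((12.189724 − -48.038)² + (-11.815765 − -12.274)²) = 60.229467

60.229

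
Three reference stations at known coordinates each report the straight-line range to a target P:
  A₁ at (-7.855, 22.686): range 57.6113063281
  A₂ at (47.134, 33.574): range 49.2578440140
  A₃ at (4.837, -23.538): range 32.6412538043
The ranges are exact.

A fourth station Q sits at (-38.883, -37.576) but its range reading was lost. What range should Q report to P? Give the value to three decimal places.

eq1: (x + 7.855)² + (y − 22.686)² = 57.6113063281²
eq2: (x − 47.134)² + (y − 33.574)² = 49.2578440140²
eq3: (x − 4.837)² + (y + 23.538)² = 32.6412538043²
eq3−eq1, eq3−eq2 (x²,y² cancel):
  -25.384·x + 92.448·y = -2254.689559
  84.594·x + 114.224·y = 1410.509672
det = -25.384·114.224 − 92.448·84.594 = -10720.008128
x = (-2254.689559·114.224 − 92.448·1410.509672) / -10720.008128 = 36.188262
y = (-25.384·1410.509672 − -2254.689559·84.594) / -10720.008128 = -14.452305
|P − Q| = √((36.188262 − -38.883)² + (-14.452305 − -37.576)²) = 78.551891

78.552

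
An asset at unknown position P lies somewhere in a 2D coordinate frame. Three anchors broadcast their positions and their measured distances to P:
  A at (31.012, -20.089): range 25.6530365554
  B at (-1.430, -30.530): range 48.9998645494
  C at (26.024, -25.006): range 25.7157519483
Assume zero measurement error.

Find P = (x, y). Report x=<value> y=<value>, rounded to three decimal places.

eq1: (x − 31.012)² + (y + 20.089)² = 25.6530365554²
eq2: (x + 1.430)² + (y + 30.530)² = 48.9998645494²
eq3: (x − 26.024)² + (y + 25.006)² = 25.7157519483²
eq3−eq2, eq3−eq1 (x²,y² cancel):
  -54.908·x − 11.048·y = -2108.109640
  9.976·x + 9.834·y = 65.985067
det = -54.908·9.834 − -11.048·9.976 = -429.750424
x = (-2108.109640·9.834 − -11.048·65.985067) / -429.750424 = 46.543636
y = (-54.908·65.985067 − -2108.109640·9.976) / -429.750424 = -40.505821

x=46.544 y=-40.506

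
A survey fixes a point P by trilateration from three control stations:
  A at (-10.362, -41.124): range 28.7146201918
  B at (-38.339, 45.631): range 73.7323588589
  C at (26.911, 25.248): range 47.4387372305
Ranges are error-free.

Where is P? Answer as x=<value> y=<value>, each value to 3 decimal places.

eq1: (x + 10.362)² + (y + 41.124)² = 28.7146201918²
eq2: (x + 38.339)² + (y − 45.631)² = 73.7323588589²
eq3: (x − 26.911)² + (y − 25.248)² = 47.4387372305²
eq1−eq3, eq1−eq2 (x²,y² cancel):
  74.546·x + 132.744·y = -1862.795372
  -55.954·x + 173.510·y = -2858.418668
det = 74.546·173.510 − 132.744·-55.954 = 20362.034236
x = (-1862.795372·173.510 − 132.744·-2858.418668) / 20362.034236 = 2.761232
y = (74.546·-2858.418668 − -1862.795372·-55.954) / 20362.034236 = -15.583636

x=2.761 y=-15.584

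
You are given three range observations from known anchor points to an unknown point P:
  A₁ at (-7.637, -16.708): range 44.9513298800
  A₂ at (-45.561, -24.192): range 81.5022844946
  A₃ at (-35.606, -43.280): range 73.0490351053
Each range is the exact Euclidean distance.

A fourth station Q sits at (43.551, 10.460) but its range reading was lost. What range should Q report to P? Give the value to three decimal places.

eq1: (x + 7.637)² + (y + 16.708)² = 44.9513298800²
eq2: (x + 45.561)² + (y + 24.192)² = 81.5022844946²
eq3: (x + 35.606)² + (y + 43.280)² = 73.0490351053²
eq1−eq3, eq1−eq2 (x²,y² cancel):
  -55.938·x − 53.144·y = -512.074869
  -75.848·x − 14.968·y = -2298.423768
det = -55.938·-14.968 − -53.144·-75.848 = -3193.586128
x = (-512.074869·-14.968 − -53.144·-2298.423768) / -3193.586128 = 35.847693
y = (-55.938·-2298.423768 − -512.074869·-75.848) / -3193.586128 = -28.096745
|P − Q| = √((35.847693 − 43.551)² + (-28.096745 − 10.460)²) = 39.318742

39.319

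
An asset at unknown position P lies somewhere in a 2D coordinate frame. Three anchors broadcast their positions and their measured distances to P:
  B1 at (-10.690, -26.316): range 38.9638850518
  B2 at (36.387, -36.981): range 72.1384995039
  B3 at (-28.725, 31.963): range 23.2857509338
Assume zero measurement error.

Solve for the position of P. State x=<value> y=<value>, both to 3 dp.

x=-16.357 y=12.234

eq1: (x + 10.690)² + (y + 26.316)² = 38.9638850518²
eq2: (x − 36.387)² + (y + 36.981)² = 72.1384995039²
eq3: (x + 28.725)² + (y − 31.963)² = 23.2857509338²
eq1−eq2, eq1−eq3 (x²,y² cancel):
  94.154·x − 21.330·y = -1800.978598
  -36.070·x + 116.558·y = 2015.909180
det = 94.154·116.558 − -21.330·-36.070 = 10205.028832
x = (-1800.978598·116.558 − -21.330·2015.909180) / 10205.028832 = -16.356556
y = (94.154·2015.909180 − -1800.978598·-36.070) / 10205.028832 = 12.233637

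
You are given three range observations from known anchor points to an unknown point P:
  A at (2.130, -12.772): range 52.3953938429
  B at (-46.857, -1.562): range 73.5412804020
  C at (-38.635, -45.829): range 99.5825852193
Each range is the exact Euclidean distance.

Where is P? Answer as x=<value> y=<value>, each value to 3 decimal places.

x=15.149 y=37.980

eq1: (x − 2.130)² + (y + 12.772)² = 52.3953938429²
eq2: (x + 46.857)² + (y + 1.562)² = 73.5412804020²
eq3: (x + 38.635)² + (y + 45.829)² = 99.5825852193²
eq3−eq1, eq3−eq2 (x²,y² cancel):
  81.530·x + 66.114·y = 3746.114401
  -16.444·x + 88.534·y = 3113.429183
det = 81.530·88.534 − 66.114·-16.444 = 8305.355636
x = (3746.114401·88.534 − 66.114·3113.429183) / 8305.355636 = 15.148928
y = (81.530·3113.429183 − 3746.114401·-16.444) / 8305.355636 = 37.980190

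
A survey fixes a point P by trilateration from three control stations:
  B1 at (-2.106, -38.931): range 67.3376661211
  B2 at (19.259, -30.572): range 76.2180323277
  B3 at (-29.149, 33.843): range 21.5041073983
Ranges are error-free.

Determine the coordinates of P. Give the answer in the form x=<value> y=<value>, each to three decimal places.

eq1: (x + 2.106)² + (y + 38.931)² = 67.3376661211²
eq2: (x − 19.259)² + (y + 30.572)² = 76.2180323277²
eq3: (x + 29.149)² + (y − 33.843)² = 21.5041073983²
eq1−eq2, eq1−eq3 (x²,y² cancel):
  42.730·x + 16.718·y = -1489.328905
  -54.086·x + 145.548·y = 4546.889497
det = 42.730·145.548 − 16.718·-54.086 = 7123.475788
x = (-1489.328905·145.548 − 16.718·4546.889497) / 7123.475788 = -41.101248
y = (42.730·4546.889497 − -1489.328905·-54.086) / 7123.475788 = 15.966468

x=-41.101 y=15.966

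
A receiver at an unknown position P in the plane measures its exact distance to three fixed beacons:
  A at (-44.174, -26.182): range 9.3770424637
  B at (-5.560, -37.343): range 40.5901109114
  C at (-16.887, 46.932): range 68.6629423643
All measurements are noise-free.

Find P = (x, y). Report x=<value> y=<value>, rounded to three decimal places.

eq1: (x + 44.174)² + (y + 26.182)² = 9.3770424637²
eq2: (x + 5.560)² + (y + 37.343)² = 40.5901109114²
eq3: (x + 16.887)² + (y − 46.932)² = 68.6629423643²
eq3−eq1, eq3−eq2 (x²,y² cancel):
  -54.574·x − 146.228·y = 4775.726736
  22.654·x − 168.550·y = 2004.672406
det = -54.574·-168.550 − -146.228·22.654 = 12511.096812
x = (4775.726736·-168.550 − -146.228·2004.672406) / 12511.096812 = -40.908444
y = (-54.574·2004.672406 − 4775.726736·22.654) / 12511.096812 = -17.391945

x=-40.908 y=-17.392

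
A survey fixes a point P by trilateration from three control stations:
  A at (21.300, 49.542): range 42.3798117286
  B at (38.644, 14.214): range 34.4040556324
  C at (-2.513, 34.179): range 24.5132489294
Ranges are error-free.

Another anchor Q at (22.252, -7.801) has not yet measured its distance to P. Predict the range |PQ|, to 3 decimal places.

eq1: (x − 21.300)² + (y − 49.542)² = 42.3798117286²
eq2: (x − 38.644)² + (y − 14.214)² = 34.4040556324²
eq3: (x + 2.513)² + (y − 34.179)² = 24.5132489294²
eq1−eq2, eq1−eq3 (x²,y² cancel):
  34.688·x − 70.656·y = -600.293834
  -47.626·x − 30.726·y = -538.431485
det = 34.688·-30.726 − -70.656·-47.626 = -4430.886144
x = (-600.293834·-30.726 − -70.656·-538.431485) / -4430.886144 = 4.423221
y = (34.688·-538.431485 − -600.293834·-47.626) / -4430.886144 = 10.667551
|P − Q| = √((4.423221 − 22.252)² + (10.667551 − -7.801)²) = 25.670075

25.670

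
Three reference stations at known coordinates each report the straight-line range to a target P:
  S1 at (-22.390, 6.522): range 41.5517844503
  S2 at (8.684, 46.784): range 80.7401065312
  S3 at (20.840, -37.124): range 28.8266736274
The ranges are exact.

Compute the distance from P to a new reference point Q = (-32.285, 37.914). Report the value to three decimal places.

74.434

eq1: (x + 22.390)² + (y − 6.522)² = 41.5517844503²
eq2: (x − 8.684)² + (y − 46.784)² = 80.7401065312²
eq3: (x − 20.840)² + (y + 37.124)² = 28.8266736274²
eq1−eq2, eq1−eq3 (x²,y² cancel):
  62.148·x + 80.524·y = -3072.108084
  86.460·x − 87.292·y = 2164.222071
det = 62.148·-87.292 − 80.524·86.460 = -12387.128256
x = (-3072.108084·-87.292 − 80.524·2164.222071) / -12387.128256 = -7.580340
y = (62.148·2164.222071 − -3072.108084·86.460) / -12387.128256 = -32.300993
|P − Q| = √((-7.580340 − -32.285)² + (-32.300993 − 37.914)²) = 74.434303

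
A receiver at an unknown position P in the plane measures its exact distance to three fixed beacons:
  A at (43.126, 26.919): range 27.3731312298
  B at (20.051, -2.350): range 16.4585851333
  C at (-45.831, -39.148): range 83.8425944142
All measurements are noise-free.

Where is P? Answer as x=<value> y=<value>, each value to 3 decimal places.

x=18.955 y=14.072

eq1: (x − 43.126)² + (y − 26.919)² = 27.3731312298²
eq2: (x − 20.051)² + (y + 2.350)² = 16.4585851333²
eq3: (x + 45.831)² + (y + 39.148)² = 83.8425944142²
eq3−eq1, eq3−eq2 (x²,y² cancel):
  177.914·x + 132.134·y = 5231.730297
  131.764·x + 73.596·y = 3533.214250
det = 177.914·73.596 − 132.134·131.764 = -4316.745632
x = (5231.730297·73.596 − 132.134·3533.214250) / -4316.745632 = 18.954860
y = (177.914·3533.214250 − 5231.730297·131.764) / -4316.745632 = 14.072043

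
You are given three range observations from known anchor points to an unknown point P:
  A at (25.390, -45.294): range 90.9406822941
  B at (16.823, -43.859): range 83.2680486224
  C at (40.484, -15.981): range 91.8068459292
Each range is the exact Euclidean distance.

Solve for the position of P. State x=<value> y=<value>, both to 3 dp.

x=-48.038 y=8.358

eq1: (x − 25.390)² + (y + 45.294)² = 90.9406822941²
eq2: (x − 16.823)² + (y + 43.859)² = 83.2680486224²
eq3: (x − 40.484)² + (y + 15.981)² = 91.8068459292²
eq1−eq3, eq1−eq2 (x²,y² cancel):
  30.188·x + 58.626·y = -960.141182
  -17.134·x + 2.870·y = 847.066449
det = 30.188·2.870 − 58.626·-17.134 = 1091.137444
x = (-960.141182·2.870 − 58.626·847.066449) / 1091.137444 = -48.037690
y = (30.188·847.066449 − -960.141182·-17.134) / 1091.137444 = 8.358418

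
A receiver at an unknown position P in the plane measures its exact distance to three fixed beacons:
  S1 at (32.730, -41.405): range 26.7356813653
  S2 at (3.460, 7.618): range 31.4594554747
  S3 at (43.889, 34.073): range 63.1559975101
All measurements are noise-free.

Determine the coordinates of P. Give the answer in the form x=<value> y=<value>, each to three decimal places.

x=14.514 y=-21.836

eq1: (x − 32.730)² + (y + 41.405)² = 26.7356813653²
eq2: (x − 3.460)² + (y − 7.618)² = 31.4594554747²
eq3: (x − 43.889)² + (y − 34.073)² = 63.1559975101²
eq2−eq1, eq2−eq3 (x²,y² cancel):
  58.540·x − 98.046·y = 2990.522082
  80.858·x + 52.910·y = 18.225443
det = 58.540·52.910 − -98.046·80.858 = 11025.154868
x = (2990.522082·52.910 − -98.046·18.225443) / 11025.154868 = 14.513670
y = (58.540·18.225443 − 2990.522082·80.858) / 11025.154868 = -21.835586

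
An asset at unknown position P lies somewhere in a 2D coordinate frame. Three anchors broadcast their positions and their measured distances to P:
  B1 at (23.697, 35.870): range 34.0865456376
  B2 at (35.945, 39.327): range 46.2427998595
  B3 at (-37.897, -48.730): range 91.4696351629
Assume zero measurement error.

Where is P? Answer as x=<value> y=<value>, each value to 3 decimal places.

x=-10.290 y=38.474

eq1: (x − 23.697)² + (y − 35.870)² = 34.0865456376²
eq2: (x − 35.945)² + (y − 39.327)² = 46.2427998595²
eq3: (x + 37.897)² + (y + 48.730)² = 91.4696351629²
eq1−eq2, eq1−eq3 (x²,y² cancel):
  24.496·x + 6.914·y = 13.947300
  -123.188·x − 169.200·y = -5242.210763
det = 24.496·-169.200 − 6.914·-123.188 = -3293.001368
x = (13.947300·-169.200 − 6.914·-5242.210763) / -3293.001368 = -10.289933
y = (24.496·-5242.210763 − 13.947300·-123.188) / -3293.001368 = 38.474037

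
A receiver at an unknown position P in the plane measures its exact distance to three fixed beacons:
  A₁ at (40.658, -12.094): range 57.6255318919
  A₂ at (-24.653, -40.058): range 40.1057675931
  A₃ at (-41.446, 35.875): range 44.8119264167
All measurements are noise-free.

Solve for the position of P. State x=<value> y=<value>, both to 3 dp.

x=-15.875 y=-0.925

eq1: (x − 40.658)² + (y + 12.094)² = 57.6255318919²
eq2: (x + 24.653)² + (y + 40.058)² = 40.1057675931²
eq3: (x + 41.446)² + (y − 35.875)² = 44.8119264167²
eq2−eq1, eq2−eq3 (x²,y² cancel):
  130.622·x + 55.928·y = -2125.305305
  -33.586·x + 151.866·y = 392.736613
det = 130.622·151.866 − 55.928·-33.586 = 21715.438460
x = (-2125.305305·151.866 − 55.928·392.736613) / 21715.438460 = -15.874724
y = (130.622·392.736613 − -2125.305305·-33.586) / 21715.438460 = -0.924709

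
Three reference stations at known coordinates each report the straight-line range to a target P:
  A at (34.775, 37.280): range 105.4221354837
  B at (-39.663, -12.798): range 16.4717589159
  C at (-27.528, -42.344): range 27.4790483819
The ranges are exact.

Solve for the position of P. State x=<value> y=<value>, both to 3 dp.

eq1: (x − 34.775)² + (y − 37.280)² = 105.4221354837²
eq2: (x + 39.663)² + (y + 12.798)² = 16.4717589159²
eq3: (x + 27.528)² + (y + 42.344)² = 27.4790483819²
eq3−eq1, eq3−eq2 (x²,y² cancel):
  124.606·x + 159.248·y = -10310.434645
  -24.270·x + 59.092·y = -330.083489
det = 124.606·59.092 − 159.248·-24.270 = 11228.166712
x = (-10310.434645·59.092 − 159.248·-330.083489) / 11228.166712 = -49.580585
y = (124.606·-330.083489 − -10310.434645·-24.270) / 11228.166712 = -25.949439

x=-49.581 y=-25.949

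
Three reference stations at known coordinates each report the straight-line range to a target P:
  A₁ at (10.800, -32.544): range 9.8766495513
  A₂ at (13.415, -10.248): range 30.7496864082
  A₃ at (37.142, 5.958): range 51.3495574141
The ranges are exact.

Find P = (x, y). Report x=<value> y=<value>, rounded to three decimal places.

x=16.096 y=-40.881

eq1: (x − 10.800)² + (y + 32.544)² = 9.8766495513²
eq2: (x − 13.415)² + (y + 10.248)² = 30.7496864082²
eq3: (x − 37.142)² + (y − 5.958)² = 51.3495574141²
eq2−eq3, eq2−eq1 (x²,y² cancel):
  47.454·x + 32.412·y = -561.191633
  -5.230·x − 44.592·y = 1738.763215
det = 47.454·-44.592 − 32.412·-5.230 = -1946.554008
x = (-561.191633·-44.592 − 32.412·1738.763215) / -1946.554008 = 16.096207
y = (47.454·1738.763215 − -561.191633·-5.230) / -1946.554008 = -40.880570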